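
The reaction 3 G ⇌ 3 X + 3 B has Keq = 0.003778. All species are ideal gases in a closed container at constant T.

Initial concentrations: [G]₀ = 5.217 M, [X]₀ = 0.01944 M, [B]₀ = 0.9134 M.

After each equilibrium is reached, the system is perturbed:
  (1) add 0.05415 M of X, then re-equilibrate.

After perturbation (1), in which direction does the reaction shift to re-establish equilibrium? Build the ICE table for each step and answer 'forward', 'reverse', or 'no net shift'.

Q₀ = 3.9428e-08 vs Keq = 0.003778 ⇒ Q<K, forward
Step 1:
                    G           X           B
  Initial       5.217     0.01944      0.9134
  Change      -0.5002      0.5002      0.5002
  Equil         4.717      0.5197       1.414
  solve Keq expr → x = 0.1667; check Q = 0.003778
Then add 0.05415 M of X.
Step 2:
                    G           X           B
  Initial       4.717      0.5738       1.414
  Change      0.03633    -0.03633    -0.03633
  Equil         4.753      0.5375       1.377
  solve Keq expr → x = -0.01211; check Q = 0.003778

Direction: reverse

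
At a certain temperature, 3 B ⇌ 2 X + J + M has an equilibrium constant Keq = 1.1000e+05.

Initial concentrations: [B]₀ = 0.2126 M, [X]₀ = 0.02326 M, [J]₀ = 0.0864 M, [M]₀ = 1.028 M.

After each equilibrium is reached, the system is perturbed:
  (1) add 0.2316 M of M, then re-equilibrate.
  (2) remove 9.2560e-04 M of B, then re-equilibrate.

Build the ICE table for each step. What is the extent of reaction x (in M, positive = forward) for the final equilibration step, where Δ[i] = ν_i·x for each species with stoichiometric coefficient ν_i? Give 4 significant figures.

x = -3.0458e-04 M

Q₀ = 0.005001 vs Keq = 1.1000e+05 ⇒ Q<K, forward
Step 1:
                  B         X         J         M
  Initial    0.2126   0.02326    0.0864     1.028
  Change    -0.2091    0.1394   0.06972   0.06972
  Equil    0.003455    0.1627    0.1561     1.098
  solve Keq expr → x = 0.06972; check Q = 1.1000e+05
Then add 0.2316 M of M.
Step 2:
                  B         X         J         M
  Initial  0.003455    0.1627    0.1561     1.329
  Change  2.2472e-04 -1.4981e-04 -7.4907e-05 -7.4907e-05
  Equil     0.00368    0.1625     0.156     1.329
  solve Keq expr → x = -7.4907e-05; check Q = 1.1000e+05
Then remove 9.2560e-04 M of B.
Step 3:
                  B         X         J         M
  Initial  0.002754    0.1625     0.156     1.329
  Change  9.1373e-04 -6.0915e-04 -3.0458e-04 -3.0458e-04
  Equil    0.003668    0.1619    0.1557     1.329
  solve Keq expr → x = -3.0458e-04; check Q = 1.1000e+05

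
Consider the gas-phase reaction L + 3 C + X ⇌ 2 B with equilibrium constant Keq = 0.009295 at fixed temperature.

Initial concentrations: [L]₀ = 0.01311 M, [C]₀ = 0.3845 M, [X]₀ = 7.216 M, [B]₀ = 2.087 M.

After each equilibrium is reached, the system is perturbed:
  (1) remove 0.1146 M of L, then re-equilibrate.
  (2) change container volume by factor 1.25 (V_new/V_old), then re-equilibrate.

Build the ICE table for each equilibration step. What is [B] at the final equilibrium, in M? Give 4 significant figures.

[B]_eq = 0.5059 M

Q₀ = 809.9 vs Keq = 0.009295 ⇒ Q>K, reverse
Step 1:
                   L          C          X          B
  Initial    0.01311     0.3845      7.216      2.087
  Change      0.6504      1.951     0.6504     -1.301
  Equil       0.6635      2.336      7.866     0.7862
  solve Keq expr → x = -0.6504; check Q = 0.009295
Then remove 0.1146 M of L.
Step 2:
                   L          C          X          B
  Initial     0.5489      2.336      7.866     0.7862
  Change     0.01734    0.05202    0.01734   -0.03468
  Equil       0.5662      2.388      7.884     0.7515
  solve Keq expr → x = -0.01734; check Q = 0.009295
Then change container volume by factor 1.25 (V_new/V_old).
Step 3:
                   L          C          X          B
  Initial      0.453       1.91      6.307     0.6012
  Change     0.04767      0.143    0.04767   -0.09533
  Equil       0.5007      2.053      6.355     0.5059
  solve Keq expr → x = -0.04767; check Q = 0.009295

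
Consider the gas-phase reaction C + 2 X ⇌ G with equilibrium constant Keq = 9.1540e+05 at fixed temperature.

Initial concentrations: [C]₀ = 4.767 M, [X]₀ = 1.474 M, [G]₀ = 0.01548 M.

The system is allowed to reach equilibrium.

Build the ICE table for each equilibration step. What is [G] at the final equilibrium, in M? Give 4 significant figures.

[G]_eq = 0.7523 M

Q₀ = 0.001495 vs Keq = 9.1540e+05 ⇒ Q<K, forward
Step 1:
                    C           X           G
  init          4.767       1.474     0.01548
  Δ           -0.7368      -1.474      0.7368
  eq             4.03  4.5156e-04      0.7523
  solve Keq expr → x = 0.7368; check Q = 9.1540e+05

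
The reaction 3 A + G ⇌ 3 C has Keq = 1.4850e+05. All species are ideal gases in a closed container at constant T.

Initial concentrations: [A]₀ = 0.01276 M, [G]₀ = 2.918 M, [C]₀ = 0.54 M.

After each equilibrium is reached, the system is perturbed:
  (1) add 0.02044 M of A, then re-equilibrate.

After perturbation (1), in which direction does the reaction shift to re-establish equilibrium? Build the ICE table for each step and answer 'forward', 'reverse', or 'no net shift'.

Direction: forward

Q₀ = 2.5974e+04 vs Keq = 1.4850e+05 ⇒ Q<K, forward
Step 1:
                  A         G         C
  Initial   0.01276     2.918      0.54
  Change  -0.005549  -0.00185  0.005549
  Equil    0.007211     2.916    0.5455
  solve Keq expr → x = 0.00185; check Q = 1.4850e+05
Then add 0.02044 M of A.
Step 2:
                  A         G         C
  Initial   0.02765     2.916    0.5455
  Change   -0.02017 -0.006723   0.02017
  Equil    0.007483     2.909    0.5657
  solve Keq expr → x = 0.006723; check Q = 1.4850e+05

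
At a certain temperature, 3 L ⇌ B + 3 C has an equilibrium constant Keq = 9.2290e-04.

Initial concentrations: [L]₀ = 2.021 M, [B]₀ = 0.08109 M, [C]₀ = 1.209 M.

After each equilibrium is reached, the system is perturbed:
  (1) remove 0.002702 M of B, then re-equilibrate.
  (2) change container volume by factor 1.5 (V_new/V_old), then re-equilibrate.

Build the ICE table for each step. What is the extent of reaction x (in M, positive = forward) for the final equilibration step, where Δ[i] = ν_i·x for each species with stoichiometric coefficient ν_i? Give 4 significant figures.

Q₀ = 0.01736 vs Keq = 9.2290e-04 ⇒ Q>K, reverse
Step 1:
                   L          B          C
  Initial      2.021    0.08109      1.209
  Change      0.2121   -0.07071    -0.2121
  Equil        2.233    0.01038     0.9969
  solve Keq expr → x = -0.07071; check Q = 9.2290e-04
Then remove 0.002702 M of B.
Step 2:
                   L          B          C
  Initial      2.233   0.007673     0.9969
  Change   -0.007154   0.002385   0.007154
  Equil        2.226    0.01006      1.004
  solve Keq expr → x = 0.002385; check Q = 9.2290e-04
Then change container volume by factor 1.5 (V_new/V_old).
Step 3:
                   L          B          C
  Initial      1.484   0.006705     0.6693
  Change    -0.00845   0.002817    0.00845
  Equil        1.476   0.009522     0.6778
  solve Keq expr → x = 0.002817; check Q = 9.2290e-04

x = 0.002817 M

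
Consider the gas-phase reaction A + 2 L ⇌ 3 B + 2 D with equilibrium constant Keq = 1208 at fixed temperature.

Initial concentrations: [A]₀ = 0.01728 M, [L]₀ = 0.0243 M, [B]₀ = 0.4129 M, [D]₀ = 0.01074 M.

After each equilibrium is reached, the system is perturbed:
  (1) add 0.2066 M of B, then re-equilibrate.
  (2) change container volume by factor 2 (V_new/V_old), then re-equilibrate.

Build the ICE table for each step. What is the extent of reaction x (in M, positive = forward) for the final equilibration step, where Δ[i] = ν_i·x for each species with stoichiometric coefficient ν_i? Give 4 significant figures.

Q₀ = 0.7958 vs Keq = 1208 ⇒ Q<K, forward
Step 1:
                  A         L         B         D
  Initial   0.01728    0.0243    0.4129   0.01074
  Change   -0.01051  -0.02101   0.03152   0.02101
  Equil    0.006774  0.003288    0.4444   0.03175
  solve Keq expr → x = 0.01051; check Q = 1208
Then add 0.2066 M of B.
Step 2:
                  A         L         B         D
  Initial  0.006774  0.003288     0.651   0.03175
  Change  9.1722e-04  0.001834 -0.002752 -0.001834
  Equil    0.007691  0.005123    0.6483   0.02992
  solve Keq expr → x = -9.1722e-04; check Q = 1208
Then change container volume by factor 2 (V_new/V_old).
Step 3:
                  A         L         B         D
  Initial  0.003846  0.002561    0.3241   0.01496
  Change  -5.3557e-04 -0.001071  0.001607  0.001071
  Equil     0.00331   0.00149    0.3257   0.01603
  solve Keq expr → x = 5.3557e-04; check Q = 1208

x = 5.3557e-04 M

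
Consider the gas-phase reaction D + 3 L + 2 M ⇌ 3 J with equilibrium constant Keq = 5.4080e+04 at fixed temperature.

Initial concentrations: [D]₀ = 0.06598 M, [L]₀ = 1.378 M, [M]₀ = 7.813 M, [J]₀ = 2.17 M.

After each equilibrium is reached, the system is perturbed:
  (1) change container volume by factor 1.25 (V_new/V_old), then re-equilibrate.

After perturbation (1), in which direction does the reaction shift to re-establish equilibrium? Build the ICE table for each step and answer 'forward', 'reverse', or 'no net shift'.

Direction: reverse

Q₀ = 0.9696 vs Keq = 5.4080e+04 ⇒ Q<K, forward
Step 1:
                   D          L          M          J
  Initial    0.06598      1.378      7.813       2.17
  Change    -0.06598    -0.1979     -0.132     0.1979
  Equil   2.5323e-06       1.18      7.681      2.368
  solve Keq expr → x = 0.06598; check Q = 5.4080e+04
Then change container volume by factor 1.25 (V_new/V_old).
Step 2:
                   D          L          M          J
  Initial 2.0258e-06     0.9441      6.145      1.894
  Change  1.9307e-06 5.7922e-06 3.8615e-06 -5.7922e-06
  Equil   3.9566e-06     0.9441      6.145      1.894
  solve Keq expr → x = -1.9307e-06; check Q = 5.4080e+04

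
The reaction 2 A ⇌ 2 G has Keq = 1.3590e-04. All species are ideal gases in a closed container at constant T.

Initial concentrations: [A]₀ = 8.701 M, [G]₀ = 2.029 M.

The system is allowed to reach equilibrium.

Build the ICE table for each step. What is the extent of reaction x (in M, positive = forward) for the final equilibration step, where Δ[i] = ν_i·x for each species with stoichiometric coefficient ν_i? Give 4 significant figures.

Q₀ = 0.05438 vs Keq = 1.3590e-04 ⇒ Q>K, reverse
Step 1:
                    A           G
  Initial       8.701       2.029
  Change        1.905      -1.905
  Equil         10.61      0.1236
  solve Keq expr → x = -0.9527; check Q = 1.3590e-04

x = -0.9527 M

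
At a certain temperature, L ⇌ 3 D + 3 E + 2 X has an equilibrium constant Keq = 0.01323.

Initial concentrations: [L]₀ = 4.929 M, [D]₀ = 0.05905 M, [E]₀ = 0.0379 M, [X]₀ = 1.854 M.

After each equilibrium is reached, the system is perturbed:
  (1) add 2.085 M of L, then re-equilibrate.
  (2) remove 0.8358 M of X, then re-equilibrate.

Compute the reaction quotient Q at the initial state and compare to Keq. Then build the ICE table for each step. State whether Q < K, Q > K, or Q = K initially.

Q₀ = 7.8170e-09; Q < K (proceeds forward)

Q₀ = 7.8170e-09 vs Keq = 0.01323 ⇒ Q<K, forward
Step 1:
                  L         D         E         X
  Initial     4.929   0.05905    0.0379     1.854
  Change     -0.147    0.4409    0.4409    0.2939
  Equil       4.782    0.4999    0.4788     2.148
  solve Keq expr → x = 0.147; check Q = 0.01323
Then add 2.085 M of L.
Step 2:
                  L         D         E         X
  Initial     6.867    0.4999    0.4788     2.148
  Change  -0.009584   0.02875   0.02875   0.01917
  Equil       6.857    0.5287    0.5075     2.167
  solve Keq expr → x = 0.009584; check Q = 0.01323
Then remove 0.8358 M of X.
Step 3:
                  L         D         E         X
  Initial     6.857    0.5287    0.5075     1.331
  Change   -0.02758   0.08274   0.08274   0.05516
  Equil        6.83    0.6114    0.5903     1.386
  solve Keq expr → x = 0.02758; check Q = 0.01323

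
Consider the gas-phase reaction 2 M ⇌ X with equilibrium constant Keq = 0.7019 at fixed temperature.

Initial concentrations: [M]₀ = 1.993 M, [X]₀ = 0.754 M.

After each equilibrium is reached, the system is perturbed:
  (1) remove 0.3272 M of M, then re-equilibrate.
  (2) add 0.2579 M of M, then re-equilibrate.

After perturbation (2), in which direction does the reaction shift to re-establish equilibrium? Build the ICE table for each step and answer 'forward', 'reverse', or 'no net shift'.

Q₀ = 0.1898 vs Keq = 0.7019 ⇒ Q<K, forward
Step 1:
                  M         X
  I           1.993     0.754
  C         -0.7303    0.3651
  E           1.263     1.119
  solve Keq expr → x = 0.3651; check Q = 0.7019
Then remove 0.3272 M of M.
Step 2:
                  M         X
  I          0.9355     1.119
  C          0.2535   -0.1268
  E           1.189    0.9924
  solve Keq expr → x = -0.1268; check Q = 0.7019
Then add 0.2579 M of M.
Step 3:
                  M         X
  I           1.447    0.9924
  C         -0.1996   0.09978
  E           1.247     1.092
  solve Keq expr → x = 0.09978; check Q = 0.7019

Direction: forward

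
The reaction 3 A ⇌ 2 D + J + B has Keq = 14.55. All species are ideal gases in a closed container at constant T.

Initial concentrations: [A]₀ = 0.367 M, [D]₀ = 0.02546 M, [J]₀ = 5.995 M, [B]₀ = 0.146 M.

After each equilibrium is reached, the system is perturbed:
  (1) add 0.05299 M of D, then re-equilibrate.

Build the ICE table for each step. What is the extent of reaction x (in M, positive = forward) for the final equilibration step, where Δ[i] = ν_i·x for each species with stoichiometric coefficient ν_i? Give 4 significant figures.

Q₀ = 0.01148 vs Keq = 14.55 ⇒ Q<K, forward
Step 1:
                    A           D           J           B
  init          0.367     0.02546       5.995       0.146
  Δ           -0.2253      0.1502      0.0751      0.0751
  eq           0.1417      0.1757        6.07      0.2211
  solve Keq expr → x = 0.0751; check Q = 14.55
Then add 0.05299 M of D.
Step 2:
                    A           D           J           B
  init         0.1417      0.2286        6.07      0.2211
  Δ           0.01922    -0.01281   -0.006406   -0.006406
  eq           0.1609      0.2158       6.064      0.2147
  solve Keq expr → x = -0.006406; check Q = 14.55

x = -0.006406 M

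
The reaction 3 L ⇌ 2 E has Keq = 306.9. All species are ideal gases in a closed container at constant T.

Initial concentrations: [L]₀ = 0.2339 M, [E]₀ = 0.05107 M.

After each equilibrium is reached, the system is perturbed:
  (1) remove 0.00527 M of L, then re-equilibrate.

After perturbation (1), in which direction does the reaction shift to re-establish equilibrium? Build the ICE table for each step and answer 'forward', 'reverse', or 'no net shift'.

Direction: reverse

Q₀ = 0.2038 vs Keq = 306.9 ⇒ Q<K, forward
Step 1:
                    L           E
  Initial      0.2339     0.05107
  Change      -0.1873      0.1249
  Equil       0.04655       0.176
  solve Keq expr → x = 0.06245; check Q = 306.9
Then remove 0.00527 M of L.
Step 2:
                    L           E
  Initial     0.04128       0.176
  Change     0.004714   -0.003143
  Equil         0.046      0.1728
  solve Keq expr → x = -0.001571; check Q = 306.9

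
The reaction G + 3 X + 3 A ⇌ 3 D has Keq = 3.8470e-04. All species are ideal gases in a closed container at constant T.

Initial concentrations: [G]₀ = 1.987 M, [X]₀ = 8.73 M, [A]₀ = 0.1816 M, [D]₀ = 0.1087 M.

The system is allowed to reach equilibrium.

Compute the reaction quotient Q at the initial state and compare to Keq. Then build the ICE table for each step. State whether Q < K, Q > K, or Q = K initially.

Q₀ = 1.6222e-04; Q < K (proceeds forward)

Q₀ = 1.6222e-04 vs Keq = 3.8470e-04 ⇒ Q<K, forward
Step 1:
                   G          X          A          D
  init         1.987       8.73     0.1816     0.1087
  Δ         -0.00664   -0.01992   -0.01992    0.01992
  eq            1.98       8.71     0.1617     0.1286
  solve Keq expr → x = 0.00664; check Q = 3.8470e-04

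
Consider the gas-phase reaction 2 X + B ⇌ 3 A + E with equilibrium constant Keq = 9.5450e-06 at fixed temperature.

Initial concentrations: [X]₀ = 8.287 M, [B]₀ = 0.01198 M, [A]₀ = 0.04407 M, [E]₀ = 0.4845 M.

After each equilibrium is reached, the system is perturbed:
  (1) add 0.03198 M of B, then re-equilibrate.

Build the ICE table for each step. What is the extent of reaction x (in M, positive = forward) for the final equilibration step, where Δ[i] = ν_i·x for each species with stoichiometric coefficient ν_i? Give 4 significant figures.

Q₀ = 5.0405e-05 vs Keq = 9.5450e-06 ⇒ Q>K, reverse
Step 1:
                  X         B         A         E
  Initial     8.287   0.01198   0.04407    0.4845
  Change    0.01029  0.005145  -0.01544 -0.005145
  Equil       8.297   0.01713   0.02863    0.4794
  solve Keq expr → x = -0.005145; check Q = 9.5450e-06
Then add 0.03198 M of B.
Step 2:
                  X         B         A         E
  Initial     8.297   0.04911   0.02863    0.4794
  Change  -0.007263 -0.003631   0.01089  0.003631
  Equil        8.29   0.04547   0.03953     0.483
  solve Keq expr → x = 0.003631; check Q = 9.5450e-06

x = 0.003631 M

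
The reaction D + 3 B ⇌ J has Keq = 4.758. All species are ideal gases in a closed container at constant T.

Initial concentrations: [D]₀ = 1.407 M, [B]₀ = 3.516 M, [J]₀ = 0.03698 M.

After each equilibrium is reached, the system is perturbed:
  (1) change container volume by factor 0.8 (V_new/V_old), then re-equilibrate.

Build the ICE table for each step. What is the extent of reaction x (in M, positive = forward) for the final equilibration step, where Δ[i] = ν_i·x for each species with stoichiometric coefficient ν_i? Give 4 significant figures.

x = 0.0512 M

Q₀ = 6.0468e-04 vs Keq = 4.758 ⇒ Q<K, forward
Step 1:
                   D          B          J
  Initial      1.407      3.516    0.03698
  Change      -0.923     -2.769      0.923
  Equil        0.484      0.747       0.96
  solve Keq expr → x = 0.923; check Q = 4.758
Then change container volume by factor 0.8 (V_new/V_old).
Step 2:
                   D          B          J
  Initial      0.605     0.9338        1.2
  Change     -0.0512    -0.1536     0.0512
  Equil       0.5538     0.7802      1.251
  solve Keq expr → x = 0.0512; check Q = 4.758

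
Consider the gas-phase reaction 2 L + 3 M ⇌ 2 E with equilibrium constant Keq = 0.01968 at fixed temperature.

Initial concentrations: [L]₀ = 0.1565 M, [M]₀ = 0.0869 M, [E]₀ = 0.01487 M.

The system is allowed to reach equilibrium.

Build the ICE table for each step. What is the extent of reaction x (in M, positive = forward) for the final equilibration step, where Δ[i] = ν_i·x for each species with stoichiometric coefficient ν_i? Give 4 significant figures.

x = -0.007011 M

Q₀ = 13.76 vs Keq = 0.01968 ⇒ Q>K, reverse
Step 1:
                  L         M         E
  Initial    0.1565    0.0869   0.01487
  Change    0.01402   0.02103  -0.01402
  Equil      0.1705    0.1079 8.4825e-04
  solve Keq expr → x = -0.007011; check Q = 0.01968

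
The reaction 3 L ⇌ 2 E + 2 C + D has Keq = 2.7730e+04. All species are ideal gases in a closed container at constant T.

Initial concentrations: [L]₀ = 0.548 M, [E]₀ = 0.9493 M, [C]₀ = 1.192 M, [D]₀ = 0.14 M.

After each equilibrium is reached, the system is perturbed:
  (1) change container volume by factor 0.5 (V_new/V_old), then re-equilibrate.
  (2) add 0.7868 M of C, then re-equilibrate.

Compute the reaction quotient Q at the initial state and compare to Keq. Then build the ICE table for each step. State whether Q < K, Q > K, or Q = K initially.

Q₀ = 1.089 vs Keq = 2.7730e+04 ⇒ Q<K, forward
Step 1:
                   L          E          C          D
  Initial      0.548     0.9493      1.192       0.14
  Change     -0.5127     0.3418     0.3418     0.1709
  Equil      0.03529      1.291      1.534     0.3109
  solve Keq expr → x = 0.1709; check Q = 2.7730e+04
Then change container volume by factor 0.5 (V_new/V_old).
Step 2:
                   L          E          C          D
  Initial    0.07059      2.582      3.068     0.6218
  Change     0.03929   -0.02619   -0.02619    -0.0131
  Equil       0.1099      2.556      3.041     0.6087
  solve Keq expr → x = -0.0131; check Q = 2.7730e+04
Then add 0.7868 M of C.
Step 3:
                   L          E          C          D
  Initial     0.1099      2.556      3.828     0.6087
  Change     0.01718   -0.01145   -0.01145  -0.005725
  Equil       0.1271      2.545      3.817      0.603
  solve Keq expr → x = -0.005725; check Q = 2.7730e+04

Q₀ = 1.089; Q < K (proceeds forward)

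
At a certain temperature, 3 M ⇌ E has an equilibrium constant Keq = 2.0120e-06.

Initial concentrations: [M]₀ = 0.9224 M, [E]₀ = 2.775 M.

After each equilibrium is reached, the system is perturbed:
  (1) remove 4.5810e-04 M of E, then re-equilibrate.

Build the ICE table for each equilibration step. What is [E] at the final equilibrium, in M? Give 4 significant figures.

Q₀ = 3.536 vs Keq = 2.0120e-06 ⇒ Q>K, reverse
Step 1:
                  M         E
  Initial    0.9224     2.775
  Change       8.32    -2.773
  Equil       9.243  0.001589
  solve Keq expr → x = -2.773; check Q = 2.0120e-06
Then remove 4.5810e-04 M of E.
Step 2:
                  M         E
  Initial     9.243  0.001131
  Change  -0.001372 4.5739e-04
  Equil       9.241  0.001588
  solve Keq expr → x = 4.5739e-04; check Q = 2.0120e-06

[E]_eq = 0.001588 M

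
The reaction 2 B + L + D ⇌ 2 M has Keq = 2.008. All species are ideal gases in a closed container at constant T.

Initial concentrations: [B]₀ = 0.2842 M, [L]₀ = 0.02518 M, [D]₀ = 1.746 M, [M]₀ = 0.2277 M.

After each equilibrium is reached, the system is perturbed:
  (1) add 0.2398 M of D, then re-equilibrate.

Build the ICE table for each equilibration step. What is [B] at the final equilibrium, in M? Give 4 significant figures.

[B]_eq = 0.3465 M

Q₀ = 14.6 vs Keq = 2.008 ⇒ Q>K, reverse
Step 1:
                   B          L          D          M
  init        0.2842    0.02518      1.746     0.2277
  Δ          0.06695    0.03347    0.03347   -0.06695
  eq          0.3511    0.05865      1.779     0.1608
  solve Keq expr → x = -0.03347; check Q = 2.008
Then add 0.2398 M of D.
Step 2:
                   B          L          D          M
  init        0.3511    0.05865      2.019     0.1608
  Δ        -0.004692  -0.002346  -0.002346   0.004692
  eq          0.3465    0.05631      2.017     0.1654
  solve Keq expr → x = 0.002346; check Q = 2.008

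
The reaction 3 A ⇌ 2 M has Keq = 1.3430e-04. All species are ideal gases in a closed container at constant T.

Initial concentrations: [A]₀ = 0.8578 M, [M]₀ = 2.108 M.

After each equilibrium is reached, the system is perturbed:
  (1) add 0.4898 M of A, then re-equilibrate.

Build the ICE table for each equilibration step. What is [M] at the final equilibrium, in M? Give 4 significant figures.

Q₀ = 7.04 vs Keq = 1.3430e-04 ⇒ Q>K, reverse
Step 1:
                  A         M
  init       0.8578     2.108
  Δ           3.029    -2.019
  eq          3.887    0.0888
  solve Keq expr → x = -1.01; check Q = 1.3430e-04
Then add 0.4898 M of A.
Step 2:
                  A         M
  init        4.376    0.0888
  Δ        -0.02461   0.01641
  eq          4.352    0.1052
  solve Keq expr → x = 0.008205; check Q = 1.3430e-04

[M]_eq = 0.1052 M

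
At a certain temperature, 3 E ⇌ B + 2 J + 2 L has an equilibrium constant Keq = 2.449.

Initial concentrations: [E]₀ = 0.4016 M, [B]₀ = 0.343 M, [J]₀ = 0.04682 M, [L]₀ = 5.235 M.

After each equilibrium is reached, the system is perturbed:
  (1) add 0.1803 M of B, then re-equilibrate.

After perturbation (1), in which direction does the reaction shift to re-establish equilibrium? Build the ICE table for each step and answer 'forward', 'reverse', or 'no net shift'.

Direction: reverse

Q₀ = 0.3181 vs Keq = 2.449 ⇒ Q<K, forward
Step 1:
                  E         B         J         L
  I          0.4016     0.343   0.04682     5.235
  C        -0.06999   0.02333   0.04666   0.04666
  E          0.3316    0.3663   0.09348     5.282
  solve Keq expr → x = 0.02333; check Q = 2.449
Then add 0.1803 M of B.
Step 2:
                  E         B         J         L
  I          0.3316    0.5466   0.09348     5.282
  C         0.01611 -0.005369  -0.01074  -0.01074
  E          0.3477    0.5413   0.08274     5.271
  solve Keq expr → x = -0.005369; check Q = 2.449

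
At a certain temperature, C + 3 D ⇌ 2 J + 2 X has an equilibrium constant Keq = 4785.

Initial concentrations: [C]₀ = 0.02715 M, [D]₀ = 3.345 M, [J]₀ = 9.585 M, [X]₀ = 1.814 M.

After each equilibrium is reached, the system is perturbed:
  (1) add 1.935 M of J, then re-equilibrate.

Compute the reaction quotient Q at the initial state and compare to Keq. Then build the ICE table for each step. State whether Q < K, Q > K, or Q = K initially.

Q₀ = 297.5 vs Keq = 4785 ⇒ Q<K, forward
Step 1:
                  C         D         J         X
  Initial   0.02715     3.345     9.585     1.814
  Change   -0.02522  -0.07566   0.05044   0.05044
  Equil     0.00193     3.269     9.635     1.864
  solve Keq expr → x = 0.02522; check Q = 4785
Then add 1.935 M of J.
Step 2:
                  C         D         J         X
  Initial   0.00193     3.269     11.57     1.864
  Change  8.4080e-04  0.002522 -0.001682 -0.001682
  Equil    0.002771     3.272     11.57     1.863
  solve Keq expr → x = -8.4080e-04; check Q = 4785

Q₀ = 297.5; Q < K (proceeds forward)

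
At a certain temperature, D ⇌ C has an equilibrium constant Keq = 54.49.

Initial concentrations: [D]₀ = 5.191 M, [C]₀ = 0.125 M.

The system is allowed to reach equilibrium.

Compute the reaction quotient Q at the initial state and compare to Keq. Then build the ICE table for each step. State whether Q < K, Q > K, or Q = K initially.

Q₀ = 0.02408 vs Keq = 54.49 ⇒ Q<K, forward
Step 1:
                  D         C
  Initial     5.191     0.125
  Change     -5.095     5.095
  Equil      0.0958      5.22
  solve Keq expr → x = 5.095; check Q = 54.49

Q₀ = 0.02408; Q < K (proceeds forward)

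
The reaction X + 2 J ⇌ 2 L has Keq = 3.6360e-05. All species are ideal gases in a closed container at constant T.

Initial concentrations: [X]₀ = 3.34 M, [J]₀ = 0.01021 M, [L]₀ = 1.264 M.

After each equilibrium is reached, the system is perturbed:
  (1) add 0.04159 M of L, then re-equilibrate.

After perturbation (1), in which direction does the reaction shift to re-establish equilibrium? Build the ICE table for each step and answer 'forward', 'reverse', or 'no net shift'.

Q₀ = 4589 vs Keq = 3.6360e-05 ⇒ Q>K, reverse
Step 1:
                   X          J          L
  I             3.34    0.01021      1.264
  C           0.6244      1.249     -1.249
  E            3.964      1.259    0.01512
  solve Keq expr → x = -0.6244; check Q = 3.6360e-05
Then add 0.04159 M of L.
Step 2:
                   X          J          L
  I            3.964      1.259    0.05671
  C          0.02053    0.04106   -0.04106
  E            3.985        1.3    0.01565
  solve Keq expr → x = -0.02053; check Q = 3.6360e-05

Direction: reverse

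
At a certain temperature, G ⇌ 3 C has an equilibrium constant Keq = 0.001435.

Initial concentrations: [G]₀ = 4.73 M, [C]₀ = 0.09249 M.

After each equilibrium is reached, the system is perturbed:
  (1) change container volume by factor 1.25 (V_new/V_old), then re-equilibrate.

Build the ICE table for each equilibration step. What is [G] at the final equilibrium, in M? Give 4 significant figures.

[G]_eq = 3.75 M

Q₀ = 1.6727e-04 vs Keq = 0.001435 ⇒ Q<K, forward
Step 1:
                  G         C
  Initial      4.73   0.09249
  Change   -0.03214   0.09642
  Equil       4.698    0.1889
  solve Keq expr → x = 0.03214; check Q = 0.001435
Then change container volume by factor 1.25 (V_new/V_old).
Step 2:
                  G         C
  Initial     3.758    0.1511
  Change  -0.008038   0.02412
  Equil        3.75    0.1752
  solve Keq expr → x = 0.008038; check Q = 0.001435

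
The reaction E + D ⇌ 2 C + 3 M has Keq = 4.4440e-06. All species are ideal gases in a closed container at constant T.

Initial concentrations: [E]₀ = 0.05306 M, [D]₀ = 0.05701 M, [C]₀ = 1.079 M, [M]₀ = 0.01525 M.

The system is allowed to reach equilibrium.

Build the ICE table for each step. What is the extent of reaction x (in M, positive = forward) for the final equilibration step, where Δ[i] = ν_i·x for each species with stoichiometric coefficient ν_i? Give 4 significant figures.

Q₀ = 0.001365 vs Keq = 4.4440e-06 ⇒ Q>K, reverse
Step 1:
                    E           D           C           M
  init        0.05306     0.05701       1.079     0.01525
  Δ          0.004287    0.004287   -0.008574    -0.01286
  eq          0.05735      0.0613        1.07    0.002389
  solve Keq expr → x = -0.004287; check Q = 4.4440e-06

x = -0.004287 M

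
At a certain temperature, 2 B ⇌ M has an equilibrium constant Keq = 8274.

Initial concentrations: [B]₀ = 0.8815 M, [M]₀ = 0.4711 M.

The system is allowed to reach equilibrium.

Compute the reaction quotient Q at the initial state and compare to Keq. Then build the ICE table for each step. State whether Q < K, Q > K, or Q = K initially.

Q₀ = 0.6063; Q < K (proceeds forward)

Q₀ = 0.6063 vs Keq = 8274 ⇒ Q<K, forward
Step 1:
                   B          M
  init        0.8815     0.4711
  Δ           -0.871     0.4355
  eq         0.01047     0.9066
  solve Keq expr → x = 0.4355; check Q = 8274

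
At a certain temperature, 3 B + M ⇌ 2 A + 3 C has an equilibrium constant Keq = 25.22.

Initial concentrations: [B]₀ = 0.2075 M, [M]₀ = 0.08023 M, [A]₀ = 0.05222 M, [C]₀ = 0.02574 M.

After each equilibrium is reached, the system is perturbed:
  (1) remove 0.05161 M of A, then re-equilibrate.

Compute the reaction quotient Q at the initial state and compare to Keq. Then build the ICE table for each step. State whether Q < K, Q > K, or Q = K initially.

Q₀ = 6.4880e-05 vs Keq = 25.22 ⇒ Q<K, forward
Step 1:
                  B         M         A         C
  Initial    0.2075   0.08023   0.05222   0.02574
  Change    -0.1516  -0.05053    0.1011    0.1516
  Equil     0.05592    0.0297    0.1533    0.1773
  solve Keq expr → x = 0.05053; check Q = 25.22
Then remove 0.05161 M of A.
Step 2:
                  B         M         A         C
  Initial   0.05592    0.0297    0.1017    0.1773
  Change  -0.008282 -0.002761  0.005521  0.008282
  Equil     0.04764   0.02694    0.1072    0.1856
  solve Keq expr → x = 0.002761; check Q = 25.22

Q₀ = 6.4880e-05; Q < K (proceeds forward)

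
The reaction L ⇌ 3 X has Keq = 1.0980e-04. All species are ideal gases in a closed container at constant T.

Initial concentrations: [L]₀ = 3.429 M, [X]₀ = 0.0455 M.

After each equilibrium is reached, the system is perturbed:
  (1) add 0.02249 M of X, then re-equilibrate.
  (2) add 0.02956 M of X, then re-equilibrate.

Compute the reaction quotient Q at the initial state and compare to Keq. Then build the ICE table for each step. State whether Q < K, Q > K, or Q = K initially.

Q₀ = 2.7471e-05; Q < K (proceeds forward)

Q₀ = 2.7471e-05 vs Keq = 1.0980e-04 ⇒ Q<K, forward
Step 1:
                   L          X
  I            3.429     0.0455
  C        -0.008882    0.02665
  E             3.42    0.07215
  solve Keq expr → x = 0.008882; check Q = 1.0980e-04
Then add 0.02249 M of X.
Step 2:
                   L          X
  I             3.42    0.09464
  C         0.007479   -0.02244
  E            3.428     0.0722
  solve Keq expr → x = -0.007479; check Q = 1.0980e-04
Then add 0.02956 M of X.
Step 3:
                   L          X
  I            3.428     0.1018
  C          0.00983   -0.02949
  E            3.437    0.07227
  solve Keq expr → x = -0.00983; check Q = 1.0980e-04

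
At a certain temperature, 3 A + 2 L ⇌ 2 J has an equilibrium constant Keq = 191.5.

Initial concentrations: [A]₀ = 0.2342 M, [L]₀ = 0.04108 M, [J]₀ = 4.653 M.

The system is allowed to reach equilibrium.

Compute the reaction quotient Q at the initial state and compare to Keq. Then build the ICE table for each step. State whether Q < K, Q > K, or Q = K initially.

Q₀ = 9.9872e+05; Q > K (proceeds reverse)

Q₀ = 9.9872e+05 vs Keq = 191.5 ⇒ Q>K, reverse
Step 1:
                  A         L         J
  Initial    0.2342   0.04108     4.653
  Change     0.5746    0.3831   -0.3831
  Equil      0.8088    0.4242      4.27
  solve Keq expr → x = -0.1915; check Q = 191.5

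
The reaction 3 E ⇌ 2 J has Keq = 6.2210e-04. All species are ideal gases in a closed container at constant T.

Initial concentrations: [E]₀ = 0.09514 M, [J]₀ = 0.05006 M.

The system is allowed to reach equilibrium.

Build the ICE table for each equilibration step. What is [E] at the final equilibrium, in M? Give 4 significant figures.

[E]_eq = 0.1677 M

Q₀ = 2.91 vs Keq = 6.2210e-04 ⇒ Q>K, reverse
Step 1:
                    E           J
  I           0.09514     0.05006
  C           0.07252    -0.04835
  E            0.1677    0.001712
  solve Keq expr → x = -0.02417; check Q = 6.2210e-04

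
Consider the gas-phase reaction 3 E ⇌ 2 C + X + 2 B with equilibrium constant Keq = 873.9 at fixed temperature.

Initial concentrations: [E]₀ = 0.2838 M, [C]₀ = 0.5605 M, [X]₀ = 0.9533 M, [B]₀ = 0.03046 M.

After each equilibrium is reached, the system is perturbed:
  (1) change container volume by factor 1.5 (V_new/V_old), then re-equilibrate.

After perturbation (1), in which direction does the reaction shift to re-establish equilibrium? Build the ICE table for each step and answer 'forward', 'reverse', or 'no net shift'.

Direction: forward

Q₀ = 0.01216 vs Keq = 873.9 ⇒ Q<K, forward
Step 1:
                  E         C         X         B
  Initial    0.2838    0.5605    0.9533   0.03046
  Change    -0.2544    0.1696   0.08481    0.1696
  Equil     0.02938    0.7301     1.038    0.2001
  solve Keq expr → x = 0.08481; check Q = 873.9
Then change container volume by factor 1.5 (V_new/V_old).
Step 2:
                  E         C         X         B
  Initial   0.01958    0.4867    0.6921    0.1334
  Change  -0.004352  0.002901  0.001451  0.002901
  Equil     0.01523    0.4896    0.6935    0.1363
  solve Keq expr → x = 0.001451; check Q = 873.9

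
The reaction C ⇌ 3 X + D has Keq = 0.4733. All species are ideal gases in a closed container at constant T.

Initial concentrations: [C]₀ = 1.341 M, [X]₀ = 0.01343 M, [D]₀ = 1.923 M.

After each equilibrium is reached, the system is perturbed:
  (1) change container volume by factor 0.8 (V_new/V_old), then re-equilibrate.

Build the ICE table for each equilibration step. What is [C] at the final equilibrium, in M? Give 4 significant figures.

[C]_eq = 1.468 M

Q₀ = 3.4736e-06 vs Keq = 0.4733 ⇒ Q<K, forward
Step 1:
                   C          X          D
  init         1.341    0.01343      1.923
  Δ          -0.2061     0.6184     0.2061
  eq           1.135     0.6319      2.129
  solve Keq expr → x = 0.2061; check Q = 0.4733
Then change container volume by factor 0.8 (V_new/V_old).
Step 2:
                   C          X          D
  init         1.419     0.7898      2.661
  Δ          0.04894    -0.1468   -0.04894
  eq           1.468      0.643      2.612
  solve Keq expr → x = -0.04894; check Q = 0.4733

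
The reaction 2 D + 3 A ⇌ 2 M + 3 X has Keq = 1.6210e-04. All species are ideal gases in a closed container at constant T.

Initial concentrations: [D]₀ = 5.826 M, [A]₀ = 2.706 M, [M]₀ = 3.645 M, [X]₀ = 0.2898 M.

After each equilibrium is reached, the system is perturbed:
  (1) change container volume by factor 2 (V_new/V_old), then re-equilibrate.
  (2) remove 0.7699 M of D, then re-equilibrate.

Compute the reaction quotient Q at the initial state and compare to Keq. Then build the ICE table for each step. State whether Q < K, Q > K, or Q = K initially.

Q₀ = 4.8080e-04 vs Keq = 1.6210e-04 ⇒ Q>K, reverse
Step 1:
                  D         A         M         X
  I           5.826     2.706     3.645    0.2898
  C         0.05262   0.07893  -0.05262  -0.07893
  E           5.879     2.785     3.592    0.2109
  solve Keq expr → x = -0.02631; check Q = 1.6210e-04
Then change container volume by factor 2 (V_new/V_old).
Step 2:
                  D         A         M         X
  I           2.939     1.392     1.796    0.1054
  C               0         0         0         0
  E           2.939     1.392     1.796    0.1054
  solve Keq expr → x = 0; check Q = 1.6210e-04
Then remove 0.7699 M of D.
Step 3:
                  D         A         M         X
  I           2.169     1.392     1.796    0.1054
  C          0.0117   0.01755   -0.0117  -0.01755
  E           2.181      1.41     1.784   0.08789
  solve Keq expr → x = -0.005848; check Q = 1.6210e-04

Q₀ = 4.8080e-04; Q > K (proceeds reverse)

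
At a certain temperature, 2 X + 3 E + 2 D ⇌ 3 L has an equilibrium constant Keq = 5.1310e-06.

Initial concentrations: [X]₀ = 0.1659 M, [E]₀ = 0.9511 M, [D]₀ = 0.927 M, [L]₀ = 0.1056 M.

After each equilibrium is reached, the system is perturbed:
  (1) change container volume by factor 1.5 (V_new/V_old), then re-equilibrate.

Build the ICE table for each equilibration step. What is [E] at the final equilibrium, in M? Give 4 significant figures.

[E]_eq = 0.7018 M

Q₀ = 0.05787 vs Keq = 5.1310e-06 ⇒ Q>K, reverse
Step 1:
                  X         E         D         L
  Initial    0.1659    0.9511     0.927    0.1056
  Change    0.06587    0.0988   0.06587   -0.0988
  Equil      0.2318      1.05    0.9929    0.0068
  solve Keq expr → x = -0.03293; check Q = 5.1310e-06
Then change container volume by factor 1.5 (V_new/V_old).
Step 2:
                  X         E         D         L
  Initial    0.1545    0.6999    0.6619  0.004533
  Change   0.001246  0.001869  0.001246 -0.001869
  Equil      0.1558    0.7018    0.6632  0.002665
  solve Keq expr → x = -6.2286e-04; check Q = 5.1310e-06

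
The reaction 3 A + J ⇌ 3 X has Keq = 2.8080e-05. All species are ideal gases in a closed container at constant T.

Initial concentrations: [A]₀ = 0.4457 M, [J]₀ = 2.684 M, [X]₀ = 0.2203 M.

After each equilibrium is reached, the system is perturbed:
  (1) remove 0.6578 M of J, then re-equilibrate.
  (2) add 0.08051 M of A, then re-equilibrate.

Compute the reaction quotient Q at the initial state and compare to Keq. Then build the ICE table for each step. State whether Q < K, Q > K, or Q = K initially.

Q₀ = 0.04499; Q > K (proceeds reverse)

Q₀ = 0.04499 vs Keq = 2.8080e-05 ⇒ Q>K, reverse
Step 1:
                  A         J         X
  I          0.4457     2.684    0.2203
  C          0.1931   0.06437   -0.1931
  E          0.6388     2.748    0.0272
  solve Keq expr → x = -0.06437; check Q = 2.8080e-05
Then remove 0.6578 M of J.
Step 2:
                  A         J         X
  I          0.6388     2.091    0.0272
  C        0.002279 7.5961e-04 -0.002279
  E          0.6411     2.091   0.02492
  solve Keq expr → x = -7.5961e-04; check Q = 2.8080e-05
Then add 0.08051 M of A.
Step 3:
                  A         J         X
  I          0.7216     2.091   0.02492
  C       -0.003008 -0.001003  0.003008
  E          0.7186      2.09   0.02793
  solve Keq expr → x = 0.001003; check Q = 2.8080e-05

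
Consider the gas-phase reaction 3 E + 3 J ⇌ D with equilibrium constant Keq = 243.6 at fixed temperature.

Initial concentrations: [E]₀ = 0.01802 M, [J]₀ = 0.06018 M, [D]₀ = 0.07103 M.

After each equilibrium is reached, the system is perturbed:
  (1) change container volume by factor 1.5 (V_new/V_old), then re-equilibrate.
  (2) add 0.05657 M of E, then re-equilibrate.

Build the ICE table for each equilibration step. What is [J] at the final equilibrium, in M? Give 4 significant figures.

Q₀ = 5.5696e+07 vs Keq = 243.6 ⇒ Q>K, reverse
Step 1:
                  E         J         D
  init      0.01802   0.06018   0.07103
  Δ          0.1638    0.1638  -0.05459
  eq         0.1818     0.224   0.01644
  solve Keq expr → x = -0.05459; check Q = 243.6
Then change container volume by factor 1.5 (V_new/V_old).
Step 2:
                  E         J         D
  init       0.1212    0.1493   0.01096
  Δ         0.02206   0.02206 -0.007355
  eq         0.1433    0.1714  0.003604
  solve Keq expr → x = -0.007355; check Q = 243.6
Then add 0.05657 M of E.
Step 3:
                  E         J         D
  init       0.1998    0.1714  0.003604
  Δ        -0.01011  -0.01011  0.003371
  eq         0.1897    0.1613  0.006975
  solve Keq expr → x = 0.003371; check Q = 243.6

[J]_eq = 0.1613 M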